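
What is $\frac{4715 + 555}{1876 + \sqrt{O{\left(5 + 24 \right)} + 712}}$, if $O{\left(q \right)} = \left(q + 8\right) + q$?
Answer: $\frac{4943260}{1759299} - \frac{2635 \sqrt{778}}{1759299} \approx 2.768$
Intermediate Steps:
$O{\left(q \right)} = 8 + 2 q$ ($O{\left(q \right)} = \left(8 + q\right) + q = 8 + 2 q$)
$\frac{4715 + 555}{1876 + \sqrt{O{\left(5 + 24 \right)} + 712}} = \frac{4715 + 555}{1876 + \sqrt{\left(8 + 2 \left(5 + 24\right)\right) + 712}} = \frac{5270}{1876 + \sqrt{\left(8 + 2 \cdot 29\right) + 712}} = \frac{5270}{1876 + \sqrt{\left(8 + 58\right) + 712}} = \frac{5270}{1876 + \sqrt{66 + 712}} = \frac{5270}{1876 + \sqrt{778}}$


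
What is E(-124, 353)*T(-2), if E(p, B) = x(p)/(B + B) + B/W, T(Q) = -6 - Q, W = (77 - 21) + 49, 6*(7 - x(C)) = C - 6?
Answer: -168152/12355 ≈ -13.610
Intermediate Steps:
x(C) = 8 - C/6 (x(C) = 7 - (C - 6)/6 = 7 - (-6 + C)/6 = 7 + (1 - C/6) = 8 - C/6)
W = 105 (W = 56 + 49 = 105)
E(p, B) = B/105 + (8 - p/6)/(2*B) (E(p, B) = (8 - p/6)/(B + B) + B/105 = (8 - p/6)/((2*B)) + B*(1/105) = (8 - p/6)*(1/(2*B)) + B/105 = (8 - p/6)/(2*B) + B/105 = B/105 + (8 - p/6)/(2*B))
E(-124, 353)*T(-2) = ((4 - 1/12*(-124) + (1/105)*353²)/353)*(-6 - 1*(-2)) = ((4 + 31/3 + (1/105)*124609)/353)*(-6 + 2) = ((4 + 31/3 + 124609/105)/353)*(-4) = ((1/353)*(42038/35))*(-4) = (42038/12355)*(-4) = -168152/12355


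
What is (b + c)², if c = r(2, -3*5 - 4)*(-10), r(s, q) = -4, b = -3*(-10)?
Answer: 4900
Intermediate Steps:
b = 30
c = 40 (c = -4*(-10) = 40)
(b + c)² = (30 + 40)² = 70² = 4900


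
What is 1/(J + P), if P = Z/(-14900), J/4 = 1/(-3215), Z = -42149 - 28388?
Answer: 9580700/45343371 ≈ 0.21129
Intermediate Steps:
Z = -70537
J = -4/3215 (J = 4/(-3215) = 4*(-1/3215) = -4/3215 ≈ -0.0012442)
P = 70537/14900 (P = -70537/(-14900) = -70537*(-1/14900) = 70537/14900 ≈ 4.7340)
1/(J + P) = 1/(-4/3215 + 70537/14900) = 1/(45343371/9580700) = 9580700/45343371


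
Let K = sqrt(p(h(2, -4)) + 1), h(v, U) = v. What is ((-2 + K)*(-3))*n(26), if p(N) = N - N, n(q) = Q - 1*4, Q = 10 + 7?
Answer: 39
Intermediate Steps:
Q = 17
n(q) = 13 (n(q) = 17 - 1*4 = 17 - 4 = 13)
p(N) = 0
K = 1 (K = sqrt(0 + 1) = sqrt(1) = 1)
((-2 + K)*(-3))*n(26) = ((-2 + 1)*(-3))*13 = -1*(-3)*13 = 3*13 = 39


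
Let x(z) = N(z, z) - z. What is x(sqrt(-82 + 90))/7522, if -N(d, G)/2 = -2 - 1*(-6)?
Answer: -4/3761 - sqrt(2)/3761 ≈ -0.0014396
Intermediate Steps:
N(d, G) = -8 (N(d, G) = -2*(-2 - 1*(-6)) = -2*(-2 + 6) = -2*4 = -8)
x(z) = -8 - z
x(sqrt(-82 + 90))/7522 = (-8 - sqrt(-82 + 90))/7522 = (-8 - sqrt(8))*(1/7522) = (-8 - 2*sqrt(2))*(1/7522) = -4/3761 - sqrt(2)/3761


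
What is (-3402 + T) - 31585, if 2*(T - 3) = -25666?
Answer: -47817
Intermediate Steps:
T = -12830 (T = 3 + (½)*(-25666) = 3 - 12833 = -12830)
(-3402 + T) - 31585 = (-3402 - 12830) - 31585 = -16232 - 31585 = -47817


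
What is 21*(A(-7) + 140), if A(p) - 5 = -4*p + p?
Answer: 3486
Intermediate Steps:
A(p) = 5 - 3*p (A(p) = 5 + (-4*p + p) = 5 - 3*p)
21*(A(-7) + 140) = 21*((5 - 3*(-7)) + 140) = 21*((5 + 21) + 140) = 21*(26 + 140) = 21*166 = 3486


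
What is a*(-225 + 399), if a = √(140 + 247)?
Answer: 522*√43 ≈ 3423.0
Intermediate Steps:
a = 3*√43 (a = √387 = 3*√43 ≈ 19.672)
a*(-225 + 399) = (3*√43)*(-225 + 399) = (3*√43)*174 = 522*√43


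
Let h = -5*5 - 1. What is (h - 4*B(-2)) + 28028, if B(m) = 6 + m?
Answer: 27986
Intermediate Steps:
h = -26 (h = -25 - 1 = -26)
(h - 4*B(-2)) + 28028 = (-26 - 4*(6 - 2)) + 28028 = (-26 - 4*4) + 28028 = (-26 - 16) + 28028 = -42 + 28028 = 27986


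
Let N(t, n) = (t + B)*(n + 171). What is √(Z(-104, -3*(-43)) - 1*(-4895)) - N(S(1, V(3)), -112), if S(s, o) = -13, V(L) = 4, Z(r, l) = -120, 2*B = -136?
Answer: 4779 + 5*√191 ≈ 4848.1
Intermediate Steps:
B = -68 (B = (½)*(-136) = -68)
N(t, n) = (-68 + t)*(171 + n) (N(t, n) = (t - 68)*(n + 171) = (-68 + t)*(171 + n))
√(Z(-104, -3*(-43)) - 1*(-4895)) - N(S(1, V(3)), -112) = √(-120 - 1*(-4895)) - (-11628 - 68*(-112) + 171*(-13) - 112*(-13)) = √(-120 + 4895) - (-11628 + 7616 - 2223 + 1456) = √4775 - 1*(-4779) = 5*√191 + 4779 = 4779 + 5*√191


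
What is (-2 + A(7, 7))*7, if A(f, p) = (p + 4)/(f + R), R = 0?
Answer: -3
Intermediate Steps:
A(f, p) = (4 + p)/f (A(f, p) = (p + 4)/(f + 0) = (4 + p)/f)
(-2 + A(7, 7))*7 = (-2 + (4 + 7)/7)*7 = (-2 + (⅐)*11)*7 = (-2 + 11/7)*7 = -3/7*7 = -3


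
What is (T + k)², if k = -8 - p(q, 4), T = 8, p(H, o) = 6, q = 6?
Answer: 36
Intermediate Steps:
k = -14 (k = -8 - 1*6 = -8 - 6 = -14)
(T + k)² = (8 - 14)² = (-6)² = 36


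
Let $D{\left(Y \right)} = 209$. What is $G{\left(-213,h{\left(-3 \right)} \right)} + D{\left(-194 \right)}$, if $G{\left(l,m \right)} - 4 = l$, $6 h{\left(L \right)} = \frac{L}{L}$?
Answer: $0$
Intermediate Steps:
$h{\left(L \right)} = \frac{1}{6}$ ($h{\left(L \right)} = \frac{L \frac{1}{L}}{6} = \frac{1}{6} \cdot 1 = \frac{1}{6}$)
$G{\left(l,m \right)} = 4 + l$
$G{\left(-213,h{\left(-3 \right)} \right)} + D{\left(-194 \right)} = \left(4 - 213\right) + 209 = -209 + 209 = 0$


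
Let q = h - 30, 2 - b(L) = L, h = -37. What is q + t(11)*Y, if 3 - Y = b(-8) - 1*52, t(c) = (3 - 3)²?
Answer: -67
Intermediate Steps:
b(L) = 2 - L
q = -67 (q = -37 - 30 = -67)
t(c) = 0 (t(c) = 0² = 0)
Y = 45 (Y = 3 - ((2 - 1*(-8)) - 1*52) = 3 - ((2 + 8) - 52) = 3 - (10 - 52) = 3 - 1*(-42) = 3 + 42 = 45)
q + t(11)*Y = -67 + 0*45 = -67 + 0 = -67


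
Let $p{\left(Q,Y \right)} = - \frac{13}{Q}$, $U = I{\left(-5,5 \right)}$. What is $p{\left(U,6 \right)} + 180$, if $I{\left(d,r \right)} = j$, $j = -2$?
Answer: $\frac{373}{2} \approx 186.5$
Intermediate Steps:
$I{\left(d,r \right)} = -2$
$U = -2$
$p{\left(U,6 \right)} + 180 = - \frac{13}{-2} + 180 = \left(-13\right) \left(- \frac{1}{2}\right) + 180 = \frac{13}{2} + 180 = \frac{373}{2}$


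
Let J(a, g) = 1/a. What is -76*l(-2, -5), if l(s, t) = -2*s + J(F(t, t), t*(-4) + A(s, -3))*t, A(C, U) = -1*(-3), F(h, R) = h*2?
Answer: -342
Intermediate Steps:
F(h, R) = 2*h
A(C, U) = 3
l(s, t) = 1/2 - 2*s (l(s, t) = -2*s + t/((2*t)) = -2*s + (1/(2*t))*t = -2*s + 1/2 = 1/2 - 2*s)
-76*l(-2, -5) = -76*(1/2 - 2*(-2)) = -76*(1/2 + 4) = -76*9/2 = -342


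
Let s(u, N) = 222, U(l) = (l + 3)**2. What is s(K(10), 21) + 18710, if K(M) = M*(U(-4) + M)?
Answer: 18932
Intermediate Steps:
U(l) = (3 + l)**2
K(M) = M*(1 + M) (K(M) = M*((3 - 4)**2 + M) = M*((-1)**2 + M) = M*(1 + M))
s(K(10), 21) + 18710 = 222 + 18710 = 18932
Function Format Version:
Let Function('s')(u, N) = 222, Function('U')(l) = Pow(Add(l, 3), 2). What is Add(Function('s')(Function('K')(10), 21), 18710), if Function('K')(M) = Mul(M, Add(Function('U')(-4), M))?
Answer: 18932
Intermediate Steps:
Function('U')(l) = Pow(Add(3, l), 2)
Function('K')(M) = Mul(M, Add(1, M)) (Function('K')(M) = Mul(M, Add(Pow(Add(3, -4), 2), M)) = Mul(M, Add(Pow(-1, 2), M)) = Mul(M, Add(1, M)))
Add(Function('s')(Function('K')(10), 21), 18710) = Add(222, 18710) = 18932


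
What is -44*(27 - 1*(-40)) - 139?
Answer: -3087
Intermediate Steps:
-44*(27 - 1*(-40)) - 139 = -44*(27 + 40) - 139 = -44*67 - 139 = -2948 - 139 = -3087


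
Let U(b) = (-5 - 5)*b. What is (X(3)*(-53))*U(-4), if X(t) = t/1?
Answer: -6360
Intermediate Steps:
U(b) = -10*b
X(t) = t (X(t) = t*1 = t)
(X(3)*(-53))*U(-4) = (3*(-53))*(-10*(-4)) = -159*40 = -6360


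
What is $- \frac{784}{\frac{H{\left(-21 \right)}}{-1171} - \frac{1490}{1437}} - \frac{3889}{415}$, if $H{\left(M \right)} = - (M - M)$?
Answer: $\frac{46174771}{61835} \approx 746.74$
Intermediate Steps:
$H{\left(M \right)} = 0$ ($H{\left(M \right)} = \left(-1\right) 0 = 0$)
$- \frac{784}{\frac{H{\left(-21 \right)}}{-1171} - \frac{1490}{1437}} - \frac{3889}{415} = - \frac{784}{\frac{0}{-1171} - \frac{1490}{1437}} - \frac{3889}{415} = - \frac{784}{0 \left(- \frac{1}{1171}\right) - \frac{1490}{1437}} - \frac{3889}{415} = - \frac{784}{0 - \frac{1490}{1437}} - \frac{3889}{415} = - \frac{784}{- \frac{1490}{1437}} - \frac{3889}{415} = \left(-784\right) \left(- \frac{1437}{1490}\right) - \frac{3889}{415} = \frac{563304}{745} - \frac{3889}{415} = \frac{46174771}{61835}$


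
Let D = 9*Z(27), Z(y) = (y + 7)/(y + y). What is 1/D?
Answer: 3/17 ≈ 0.17647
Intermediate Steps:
Z(y) = (7 + y)/(2*y) (Z(y) = (7 + y)/((2*y)) = (7 + y)*(1/(2*y)) = (7 + y)/(2*y))
D = 17/3 (D = 9*((½)*(7 + 27)/27) = 9*((½)*(1/27)*34) = 9*(17/27) = 17/3 ≈ 5.6667)
1/D = 1/(17/3) = 3/17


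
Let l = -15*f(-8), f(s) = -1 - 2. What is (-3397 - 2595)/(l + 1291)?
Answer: -749/167 ≈ -4.4850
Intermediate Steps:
f(s) = -3
l = 45 (l = -15*(-3) = 45)
(-3397 - 2595)/(l + 1291) = (-3397 - 2595)/(45 + 1291) = -5992/1336 = -5992*1/1336 = -749/167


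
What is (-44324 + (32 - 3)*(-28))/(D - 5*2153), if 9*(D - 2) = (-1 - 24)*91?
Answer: 203112/49571 ≈ 4.0974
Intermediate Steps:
D = -2257/9 (D = 2 + ((-1 - 24)*91)/9 = 2 + (-25*91)/9 = 2 + (1/9)*(-2275) = 2 - 2275/9 = -2257/9 ≈ -250.78)
(-44324 + (32 - 3)*(-28))/(D - 5*2153) = (-44324 + (32 - 3)*(-28))/(-2257/9 - 5*2153) = (-44324 + 29*(-28))/(-2257/9 - 10765) = (-44324 - 812)/(-99142/9) = -45136*(-9/99142) = 203112/49571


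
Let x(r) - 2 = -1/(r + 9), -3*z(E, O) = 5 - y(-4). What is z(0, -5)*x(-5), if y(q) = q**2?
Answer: 77/12 ≈ 6.4167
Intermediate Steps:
z(E, O) = 11/3 (z(E, O) = -(5 - 1*(-4)**2)/3 = -(5 - 1*16)/3 = -(5 - 16)/3 = -1/3*(-11) = 11/3)
x(r) = 2 - 1/(9 + r) (x(r) = 2 - 1/(r + 9) = 2 - 1/(9 + r))
z(0, -5)*x(-5) = 11*((17 + 2*(-5))/(9 - 5))/3 = 11*((17 - 10)/4)/3 = 11*((1/4)*7)/3 = (11/3)*(7/4) = 77/12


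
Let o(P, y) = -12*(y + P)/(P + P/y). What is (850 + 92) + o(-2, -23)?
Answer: 8637/11 ≈ 785.18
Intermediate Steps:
o(P, y) = -12*(P + y)/(P + P/y)
(850 + 92) + o(-2, -23) = (850 + 92) - 12*(-23)*(-2 - 23)/(-2*(1 - 23)) = 942 - 12*(-23)*(-1/2)*(-25)/(-22) = 942 - 12*(-23)*(-1/2)*(-1/22)*(-25) = 942 - 1725/11 = 8637/11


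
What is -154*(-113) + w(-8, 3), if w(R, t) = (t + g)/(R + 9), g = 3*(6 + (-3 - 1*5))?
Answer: 17399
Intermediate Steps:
g = -6 (g = 3*(6 + (-3 - 5)) = 3*(6 - 8) = 3*(-2) = -6)
w(R, t) = (-6 + t)/(9 + R) (w(R, t) = (t - 6)/(R + 9) = (-6 + t)/(9 + R))
-154*(-113) + w(-8, 3) = -154*(-113) + (-6 + 3)/(9 - 8) = 17402 - 3/1 = 17402 + 1*(-3) = 17402 - 3 = 17399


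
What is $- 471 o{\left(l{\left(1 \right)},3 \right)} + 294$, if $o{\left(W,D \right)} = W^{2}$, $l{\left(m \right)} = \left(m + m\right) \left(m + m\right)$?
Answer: $-7242$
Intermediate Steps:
$l{\left(m \right)} = 4 m^{2}$ ($l{\left(m \right)} = 2 m 2 m = 4 m^{2}$)
$- 471 o{\left(l{\left(1 \right)},3 \right)} + 294 = - 471 \left(4 \cdot 1^{2}\right)^{2} + 294 = - 471 \left(4 \cdot 1\right)^{2} + 294 = - 471 \cdot 4^{2} + 294 = \left(-471\right) 16 + 294 = -7536 + 294 = -7242$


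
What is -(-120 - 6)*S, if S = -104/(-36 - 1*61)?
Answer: 13104/97 ≈ 135.09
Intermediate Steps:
S = 104/97 (S = -104/(-36 - 61) = -104/(-97) = -104*(-1/97) = 104/97 ≈ 1.0722)
-(-120 - 6)*S = -(-120 - 6)*104/97 = -(-126)*104/97 = -1*(-13104/97) = 13104/97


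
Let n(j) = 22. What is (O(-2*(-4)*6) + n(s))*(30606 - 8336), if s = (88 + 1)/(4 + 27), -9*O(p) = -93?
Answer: 2160190/3 ≈ 7.2006e+5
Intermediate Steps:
O(p) = 31/3 (O(p) = -⅑*(-93) = 31/3)
s = 89/31 ≈ 2.8710
(O(-2*(-4)*6) + n(s))*(30606 - 8336) = (31/3 + 22)*(30606 - 8336) = (97/3)*22270 = 2160190/3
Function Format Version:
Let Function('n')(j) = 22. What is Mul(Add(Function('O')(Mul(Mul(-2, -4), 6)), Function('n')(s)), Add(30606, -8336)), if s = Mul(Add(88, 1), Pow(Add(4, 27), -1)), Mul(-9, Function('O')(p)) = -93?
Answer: Rational(2160190, 3) ≈ 7.2006e+5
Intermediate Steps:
Function('O')(p) = Rational(31, 3) (Function('O')(p) = Mul(Rational(-1, 9), -93) = Rational(31, 3))
s = Rational(89, 31) (s = Mul(89, Pow(31, -1)) = Mul(89, Rational(1, 31)) = Rational(89, 31) ≈ 2.8710)
Mul(Add(Function('O')(Mul(Mul(-2, -4), 6)), Function('n')(s)), Add(30606, -8336)) = Mul(Add(Rational(31, 3), 22), Add(30606, -8336)) = Mul(Rational(97, 3), 22270) = Rational(2160190, 3)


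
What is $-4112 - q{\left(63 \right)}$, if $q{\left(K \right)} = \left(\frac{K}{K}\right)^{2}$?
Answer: $-4113$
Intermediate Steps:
$q{\left(K \right)} = 1$ ($q{\left(K \right)} = 1^{2} = 1$)
$-4112 - q{\left(63 \right)} = -4112 - 1 = -4113$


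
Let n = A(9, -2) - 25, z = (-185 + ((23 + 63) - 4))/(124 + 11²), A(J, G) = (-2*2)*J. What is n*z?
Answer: 6283/245 ≈ 25.645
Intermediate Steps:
A(J, G) = -4*J
z = -103/245 (z = (-185 + (86 - 4))/(124 + 121) = (-185 + 82)/245 = -103*1/245 = -103/245 ≈ -0.42041)
n = -61 (n = -4*9 - 25 = -36 - 25 = -61)
n*z = -61*(-103/245) = 6283/245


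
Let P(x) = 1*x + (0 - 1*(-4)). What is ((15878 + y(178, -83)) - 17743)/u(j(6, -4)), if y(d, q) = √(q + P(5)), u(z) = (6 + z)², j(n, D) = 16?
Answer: -1865/484 + I*√74/484 ≈ -3.8533 + 0.017773*I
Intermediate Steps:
P(x) = 4 + x (P(x) = x + (0 + 4) = x + 4 = 4 + x)
y(d, q) = √(9 + q) (y(d, q) = √(q + (4 + 5)) = √(q + 9) = √(9 + q))
((15878 + y(178, -83)) - 17743)/u(j(6, -4)) = ((15878 + √(9 - 83)) - 17743)/((6 + 16)²) = ((15878 + √(-74)) - 17743)/(22²) = ((15878 + I*√74) - 17743)/484 = (-1865 + I*√74)*(1/484) = -1865/484 + I*√74/484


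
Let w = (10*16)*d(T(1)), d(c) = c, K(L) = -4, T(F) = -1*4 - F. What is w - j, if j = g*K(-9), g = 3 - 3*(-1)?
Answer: -776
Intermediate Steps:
T(F) = -4 - F
g = 6 (g = 3 + 3 = 6)
w = -800 (w = (10*16)*(-4 - 1*1) = 160*(-4 - 1) = 160*(-5) = -800)
j = -24 (j = 6*(-4) = -24)
w - j = -800 - 1*(-24) = -800 + 24 = -776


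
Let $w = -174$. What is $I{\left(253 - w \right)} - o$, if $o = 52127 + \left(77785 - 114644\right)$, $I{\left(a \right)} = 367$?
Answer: $-14901$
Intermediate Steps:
$o = 15268$ ($o = 52127 + \left(77785 - 114644\right) = 52127 - 36859 = 15268$)
$I{\left(253 - w \right)} - o = 367 - 15268 = -14901$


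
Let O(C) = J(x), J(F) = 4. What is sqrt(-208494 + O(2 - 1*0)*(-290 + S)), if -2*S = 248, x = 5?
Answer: 15*I*sqrt(934) ≈ 458.42*I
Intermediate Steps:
O(C) = 4
S = -124 (S = -1/2*248 = -124)
sqrt(-208494 + O(2 - 1*0)*(-290 + S)) = sqrt(-208494 + 4*(-290 - 124)) = sqrt(-208494 + 4*(-414)) = sqrt(-208494 - 1656) = sqrt(-210150) = 15*I*sqrt(934)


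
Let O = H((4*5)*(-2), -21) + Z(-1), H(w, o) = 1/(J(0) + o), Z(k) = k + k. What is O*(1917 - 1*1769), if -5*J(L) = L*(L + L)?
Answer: -6364/21 ≈ -303.05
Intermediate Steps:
Z(k) = 2*k
J(L) = -2*L**2/5 (J(L) = -L*(L + L)/5 = -L*2*L/5 = -2*L**2/5)
H(w, o) = 1/o (H(w, o) = 1/(-2/5*0**2 + o) = 1/(-2/5*0 + o) = 1/(0 + o) = 1/o)
O = -43/21 (O = 1/(-21) + 2*(-1) = -1/21 - 2 = -43/21 ≈ -2.0476)
O*(1917 - 1*1769) = -43*(1917 - 1*1769)/21 = -43*(1917 - 1769)/21 = -43/21*148 = -6364/21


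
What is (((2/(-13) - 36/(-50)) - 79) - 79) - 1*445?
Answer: -195791/325 ≈ -602.43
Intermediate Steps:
(((2/(-13) - 36/(-50)) - 79) - 79) - 1*445 = (((2*(-1/13) - 36*(-1/50)) - 79) - 79) - 445 = (((-2/13 + 18/25) - 79) - 79) - 445 = ((184/325 - 79) - 79) - 445 = (-25491/325 - 79) - 445 = -51166/325 - 445 = -195791/325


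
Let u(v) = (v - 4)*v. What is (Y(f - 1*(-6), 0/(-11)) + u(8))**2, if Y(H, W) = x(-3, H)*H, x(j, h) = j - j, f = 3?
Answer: 1024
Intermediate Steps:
u(v) = v*(-4 + v) (u(v) = (-4 + v)*v = v*(-4 + v))
x(j, h) = 0
Y(H, W) = 0 (Y(H, W) = 0*H = 0)
(Y(f - 1*(-6), 0/(-11)) + u(8))**2 = (0 + 8*(-4 + 8))**2 = (0 + 8*4)**2 = (0 + 32)**2 = 32**2 = 1024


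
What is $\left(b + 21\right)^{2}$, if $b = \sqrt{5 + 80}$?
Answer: $\left(21 + \sqrt{85}\right)^{2} \approx 913.22$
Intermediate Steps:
$b = \sqrt{85} \approx 9.2195$
$\left(b + 21\right)^{2} = \left(\sqrt{85} + 21\right)^{2} = \left(21 + \sqrt{85}\right)^{2}$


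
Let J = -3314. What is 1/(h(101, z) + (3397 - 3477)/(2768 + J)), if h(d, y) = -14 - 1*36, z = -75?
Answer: -273/13610 ≈ -0.020059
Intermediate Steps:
h(d, y) = -50 (h(d, y) = -14 - 36 = -50)
1/(h(101, z) + (3397 - 3477)/(2768 + J)) = 1/(-50 + (3397 - 3477)/(2768 - 3314)) = 1/(-50 - 80/(-546)) = 1/(-50 - 80*(-1/546)) = 1/(-50 + 40/273) = 1/(-13610/273) = -273/13610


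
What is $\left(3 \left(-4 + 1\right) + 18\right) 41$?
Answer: $369$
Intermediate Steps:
$\left(3 \left(-4 + 1\right) + 18\right) 41 = \left(3 \left(-3\right) + 18\right) 41 = \left(-9 + 18\right) 41 = 9 \cdot 41 = 369$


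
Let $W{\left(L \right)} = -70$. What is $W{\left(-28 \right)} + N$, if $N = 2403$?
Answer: $2333$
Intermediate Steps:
$W{\left(-28 \right)} + N = -70 + 2403 = 2333$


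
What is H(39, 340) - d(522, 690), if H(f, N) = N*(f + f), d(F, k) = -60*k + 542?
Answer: 67378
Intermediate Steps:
d(F, k) = 542 - 60*k
H(f, N) = 2*N*f (H(f, N) = N*(2*f) = 2*N*f)
H(39, 340) - d(522, 690) = 2*340*39 - (542 - 60*690) = 26520 - (542 - 41400) = 26520 - 1*(-40858) = 26520 + 40858 = 67378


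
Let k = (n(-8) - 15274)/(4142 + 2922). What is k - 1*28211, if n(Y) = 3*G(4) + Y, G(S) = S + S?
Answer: -99648881/3532 ≈ -28213.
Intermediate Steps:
G(S) = 2*S
n(Y) = 24 + Y (n(Y) = 3*(2*4) + Y = 3*8 + Y = 24 + Y)
k = -7629/3532 (k = ((24 - 8) - 15274)/(4142 + 2922) = (16 - 15274)/7064 = -15258*1/7064 = -7629/3532 ≈ -2.1600)
k - 1*28211 = -7629/3532 - 1*28211 = -7629/3532 - 28211 = -99648881/3532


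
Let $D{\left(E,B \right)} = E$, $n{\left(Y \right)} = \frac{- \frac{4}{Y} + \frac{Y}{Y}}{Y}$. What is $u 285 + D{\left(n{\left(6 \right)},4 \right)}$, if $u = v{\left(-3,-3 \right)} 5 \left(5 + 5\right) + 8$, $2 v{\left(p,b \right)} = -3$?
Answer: $- \frac{343709}{18} \approx -19095.0$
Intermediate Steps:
$v{\left(p,b \right)} = - \frac{3}{2}$ ($v{\left(p,b \right)} = \frac{1}{2} \left(-3\right) = - \frac{3}{2}$)
$n{\left(Y \right)} = \frac{1 - \frac{4}{Y}}{Y}$ ($n{\left(Y \right)} = \frac{- \frac{4}{Y} + 1}{Y} = \frac{1 - \frac{4}{Y}}{Y}$)
$u = -67$ ($u = - \frac{3 \cdot 5 \left(5 + 5\right)}{2} + 8 = - \frac{3 \cdot 5 \cdot 10}{2} + 8 = \left(- \frac{3}{2}\right) 50 + 8 = -75 + 8 = -67$)
$u 285 + D{\left(n{\left(6 \right)},4 \right)} = \left(-67\right) 285 + \frac{-4 + 6}{36} = -19095 + \frac{1}{36} \cdot 2 = -19095 + \frac{1}{18} = - \frac{343709}{18}$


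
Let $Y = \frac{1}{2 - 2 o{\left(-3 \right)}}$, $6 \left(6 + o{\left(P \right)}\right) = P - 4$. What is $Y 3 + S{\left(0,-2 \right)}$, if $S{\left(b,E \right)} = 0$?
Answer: $\frac{9}{49} \approx 0.18367$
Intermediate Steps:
$o{\left(P \right)} = - \frac{20}{3} + \frac{P}{6}$ ($o{\left(P \right)} = -6 + \frac{P - 4}{6} = -6 + \frac{-4 + P}{6} = -6 + \left(- \frac{2}{3} + \frac{P}{6}\right) = - \frac{20}{3} + \frac{P}{6}$)
$Y = \frac{3}{49}$ ($Y = \frac{1}{2 - 2 \left(- \frac{20}{3} + \frac{1}{6} \left(-3\right)\right)} = \frac{1}{2 - 2 \left(- \frac{20}{3} - \frac{1}{2}\right)} = \frac{1}{2 - - \frac{43}{3}} = \frac{1}{2 + \frac{43}{3}} = \frac{1}{\frac{49}{3}} = \frac{3}{49} \approx 0.061224$)
$Y 3 + S{\left(0,-2 \right)} = \frac{3}{49} \cdot 3 + 0 = \frac{9}{49} + 0 = \frac{9}{49}$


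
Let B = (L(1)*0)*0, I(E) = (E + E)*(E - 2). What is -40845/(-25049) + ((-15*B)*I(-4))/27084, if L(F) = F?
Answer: 40845/25049 ≈ 1.6306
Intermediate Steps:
I(E) = 2*E*(-2 + E) (I(E) = (2*E)*(-2 + E) = 2*E*(-2 + E))
B = 0 (B = (1*0)*0 = 0*0 = 0)
-40845/(-25049) + ((-15*B)*I(-4))/27084 = -40845/(-25049) + ((-15*0)*(2*(-4)*(-2 - 4)))/27084 = -40845*(-1/25049) + (0*(2*(-4)*(-6)))*(1/27084) = 40845/25049 + (0*48)*(1/27084) = 40845/25049 + 0*(1/27084) = 40845/25049 + 0 = 40845/25049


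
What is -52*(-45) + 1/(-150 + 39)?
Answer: 259739/111 ≈ 2340.0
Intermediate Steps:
-52*(-45) + 1/(-150 + 39) = 2340 + 1/(-111) = 2340 - 1/111 = 259739/111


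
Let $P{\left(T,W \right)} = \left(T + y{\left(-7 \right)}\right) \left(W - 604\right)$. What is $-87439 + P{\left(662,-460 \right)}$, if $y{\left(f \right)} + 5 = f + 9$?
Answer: $-788615$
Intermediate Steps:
$y{\left(f \right)} = 4 + f$ ($y{\left(f \right)} = -5 + \left(f + 9\right) = -5 + \left(9 + f\right) = 4 + f$)
$P{\left(T,W \right)} = \left(-604 + W\right) \left(-3 + T\right)$ ($P{\left(T,W \right)} = \left(T + \left(4 - 7\right)\right) \left(W - 604\right) = \left(T - 3\right) \left(-604 + W\right) = \left(-3 + T\right) \left(-604 + W\right) = \left(-604 + W\right) \left(-3 + T\right)$)
$-87439 + P{\left(662,-460 \right)} = -87439 + \left(1812 - 399848 - -1380 + 662 \left(-460\right)\right) = -87439 + \left(1812 - 399848 + 1380 - 304520\right) = -87439 - 701176 = -788615$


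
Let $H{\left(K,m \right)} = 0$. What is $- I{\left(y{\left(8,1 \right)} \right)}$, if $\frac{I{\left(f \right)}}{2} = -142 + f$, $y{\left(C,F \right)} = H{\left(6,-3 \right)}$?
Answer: $284$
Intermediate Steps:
$y{\left(C,F \right)} = 0$
$I{\left(f \right)} = -284 + 2 f$ ($I{\left(f \right)} = 2 \left(-142 + f\right) = -284 + 2 f$)
$- I{\left(y{\left(8,1 \right)} \right)} = - (-284 + 2 \cdot 0) = - (-284 + 0) = \left(-1\right) \left(-284\right) = 284$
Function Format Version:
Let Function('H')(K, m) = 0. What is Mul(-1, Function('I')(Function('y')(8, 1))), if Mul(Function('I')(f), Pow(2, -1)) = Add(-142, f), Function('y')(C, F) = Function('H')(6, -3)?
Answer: 284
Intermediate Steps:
Function('y')(C, F) = 0
Function('I')(f) = Add(-284, Mul(2, f)) (Function('I')(f) = Mul(2, Add(-142, f)) = Add(-284, Mul(2, f)))
Mul(-1, Function('I')(Function('y')(8, 1))) = Mul(-1, Add(-284, Mul(2, 0))) = Mul(-1, Add(-284, 0)) = Mul(-1, -284) = 284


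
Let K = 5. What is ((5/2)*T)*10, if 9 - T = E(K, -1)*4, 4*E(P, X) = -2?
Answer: 275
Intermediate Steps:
E(P, X) = -1/2 (E(P, X) = (1/4)*(-2) = -1/2)
T = 11 (T = 9 - (-1)*4/2 = 9 - 1*(-2) = 9 + 2 = 11)
((5/2)*T)*10 = ((5/2)*11)*10 = (55/2)*10 = 275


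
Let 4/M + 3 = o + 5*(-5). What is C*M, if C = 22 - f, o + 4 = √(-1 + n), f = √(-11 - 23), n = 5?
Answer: -44/15 + 2*I*√34/15 ≈ -2.9333 + 0.77746*I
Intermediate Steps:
f = I*√34 (f = √(-34) = I*√34 ≈ 5.8309*I)
o = -2 (o = -4 + √(-1 + 5) = -4 + √4 = -4 + 2 = -2)
M = -2/15 (M = 4/(-3 + (-2 + 5*(-5))) = 4/(-3 + (-2 - 25)) = 4/(-3 - 27) = 4/(-30) = 4*(-1/30) = -2/15 ≈ -0.13333)
C = 22 - I*√34 ≈ 22.0 - 5.831*I
C*M = (22 - I*√34)*(-2/15) = -44/15 + 2*I*√34/15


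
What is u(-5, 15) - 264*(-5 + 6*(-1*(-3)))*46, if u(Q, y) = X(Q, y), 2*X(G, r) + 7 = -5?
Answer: -157878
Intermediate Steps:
X(G, r) = -6 (X(G, r) = -7/2 + (1/2)*(-5) = -7/2 - 5/2 = -6)
u(Q, y) = -6
u(-5, 15) - 264*(-5 + 6*(-1*(-3)))*46 = -6 - 264*(-5 + 6*(-1*(-3)))*46 = -6 - 264*(-5 + 6*3)*46 = -6 - 264*(-5 + 18)*46 = -6 - 3432*46 = -6 - 264*598 = -6 - 157872 = -157878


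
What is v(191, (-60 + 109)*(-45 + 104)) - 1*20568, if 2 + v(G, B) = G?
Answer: -20379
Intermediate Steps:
v(G, B) = -2 + G
v(191, (-60 + 109)*(-45 + 104)) - 1*20568 = (-2 + 191) - 1*20568 = 189 - 20568 = -20379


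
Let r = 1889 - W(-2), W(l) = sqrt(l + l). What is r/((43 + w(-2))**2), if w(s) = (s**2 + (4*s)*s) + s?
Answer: 1889/3721 - 2*I/3721 ≈ 0.50766 - 0.00053749*I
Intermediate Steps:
w(s) = s + 5*s**2 (w(s) = (s**2 + 4*s**2) + s = 5*s**2 + s = s + 5*s**2)
W(l) = sqrt(2)*sqrt(l) (W(l) = sqrt(2*l) = sqrt(2)*sqrt(l))
r = 1889 - 2*I (r = 1889 - sqrt(2)*sqrt(-2) = 1889 - sqrt(2)*I*sqrt(2) = 1889 - 2*I ≈ 1889.0 - 2.0*I)
r/((43 + w(-2))**2) = (1889 - 2*I)/((43 - 2*(1 + 5*(-2)))**2) = (1889 - 2*I)/((43 - 2*(1 - 10))**2) = (1889 - 2*I)/((43 - 2*(-9))**2) = (1889 - 2*I)/((43 + 18)**2) = (1889 - 2*I)/(61**2) = (1889 - 2*I)/3721 = (1889 - 2*I)*(1/3721) = 1889/3721 - 2*I/3721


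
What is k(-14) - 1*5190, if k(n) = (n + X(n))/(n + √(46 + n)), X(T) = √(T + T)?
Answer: -212741/41 + 14*√2/41 - 7*I*√7/41 - 2*I*√14/41 ≈ -5188.3 - 0.63423*I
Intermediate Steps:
X(T) = √2*√T (X(T) = √(2*T) = √2*√T)
k(n) = (n + √2*√n)/(n + √(46 + n))
k(-14) - 1*5190 = (-14 + √2*√(-14))/(-14 + √(46 - 14)) - 1*5190 = (-14 + √2*(I*√14))/(-14 + √32) - 5190 = (-14 + 2*I*√7)/(-14 + 4*√2) - 5190 = -5190 + (-14 + 2*I*√7)/(-14 + 4*√2)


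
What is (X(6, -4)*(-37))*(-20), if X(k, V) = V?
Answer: -2960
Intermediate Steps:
(X(6, -4)*(-37))*(-20) = -4*(-37)*(-20) = 148*(-20) = -2960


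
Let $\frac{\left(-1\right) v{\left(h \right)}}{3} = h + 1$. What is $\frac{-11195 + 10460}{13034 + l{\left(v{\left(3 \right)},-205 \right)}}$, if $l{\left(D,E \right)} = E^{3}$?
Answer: $\frac{735}{8602091} \approx 8.5444 \cdot 10^{-5}$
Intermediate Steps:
$v{\left(h \right)} = -3 - 3 h$ ($v{\left(h \right)} = - 3 \left(h + 1\right) = - 3 \left(1 + h\right) = -3 - 3 h$)
$\frac{-11195 + 10460}{13034 + l{\left(v{\left(3 \right)},-205 \right)}} = \frac{-11195 + 10460}{13034 + \left(-205\right)^{3}} = - \frac{735}{13034 - 8615125} = - \frac{735}{-8602091} = \left(-735\right) \left(- \frac{1}{8602091}\right) = \frac{735}{8602091}$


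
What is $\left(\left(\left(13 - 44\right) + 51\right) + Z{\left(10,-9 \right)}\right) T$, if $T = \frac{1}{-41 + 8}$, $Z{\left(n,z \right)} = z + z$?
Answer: $- \frac{2}{33} \approx -0.060606$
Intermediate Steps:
$Z{\left(n,z \right)} = 2 z$
$T = - \frac{1}{33}$ ($T = \frac{1}{-33} = - \frac{1}{33} \approx -0.030303$)
$\left(\left(\left(13 - 44\right) + 51\right) + Z{\left(10,-9 \right)}\right) T = \left(\left(\left(13 - 44\right) + 51\right) + 2 \left(-9\right)\right) \left(- \frac{1}{33}\right) = \left(\left(-31 + 51\right) - 18\right) \left(- \frac{1}{33}\right) = \left(20 - 18\right) \left(- \frac{1}{33}\right) = 2 \left(- \frac{1}{33}\right) = - \frac{2}{33}$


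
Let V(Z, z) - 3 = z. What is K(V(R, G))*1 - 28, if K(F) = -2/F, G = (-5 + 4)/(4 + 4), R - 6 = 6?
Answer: -660/23 ≈ -28.696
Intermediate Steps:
R = 12 (R = 6 + 6 = 12)
G = -⅛ (G = -1/8 = -1*⅛ = -⅛ ≈ -0.12500)
V(Z, z) = 3 + z
K(V(R, G))*1 - 28 = -2/(3 - ⅛)*1 - 28 = -2/23/8*1 - 28 = -2*8/23*1 - 28 = -16/23*1 - 28 = -16/23 - 28 = -660/23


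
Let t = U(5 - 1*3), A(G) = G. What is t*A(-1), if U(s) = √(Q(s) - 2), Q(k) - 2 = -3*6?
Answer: -3*I*√2 ≈ -4.2426*I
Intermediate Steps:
Q(k) = -16 (Q(k) = 2 - 3*6 = 2 - 18 = -16)
U(s) = 3*I*√2 (U(s) = √(-16 - 2) = √(-18) = 3*I*√2)
t = 3*I*√2 ≈ 4.2426*I
t*A(-1) = (3*I*√2)*(-1) = -3*I*√2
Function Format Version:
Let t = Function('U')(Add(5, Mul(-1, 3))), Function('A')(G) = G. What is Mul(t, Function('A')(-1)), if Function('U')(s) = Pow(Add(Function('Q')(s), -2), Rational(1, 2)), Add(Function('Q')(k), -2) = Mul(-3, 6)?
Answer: Mul(-3, I, Pow(2, Rational(1, 2))) ≈ Mul(-4.2426, I)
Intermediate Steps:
Function('Q')(k) = -16 (Function('Q')(k) = Add(2, Mul(-3, 6)) = Add(2, -18) = -16)
Function('U')(s) = Mul(3, I, Pow(2, Rational(1, 2))) (Function('U')(s) = Pow(Add(-16, -2), Rational(1, 2)) = Pow(-18, Rational(1, 2)) = Mul(3, I, Pow(2, Rational(1, 2))))
t = Mul(3, I, Pow(2, Rational(1, 2))) ≈ Mul(4.2426, I)
Mul(t, Function('A')(-1)) = Mul(Mul(3, I, Pow(2, Rational(1, 2))), -1) = Mul(-3, I, Pow(2, Rational(1, 2)))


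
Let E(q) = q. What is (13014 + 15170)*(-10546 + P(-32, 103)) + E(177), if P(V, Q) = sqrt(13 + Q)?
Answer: -297228287 + 56368*sqrt(29) ≈ -2.9692e+8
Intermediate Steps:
(13014 + 15170)*(-10546 + P(-32, 103)) + E(177) = (13014 + 15170)*(-10546 + sqrt(13 + 103)) + 177 = 28184*(-10546 + sqrt(116)) + 177 = 28184*(-10546 + 2*sqrt(29)) + 177 = (-297228464 + 56368*sqrt(29)) + 177 = -297228287 + 56368*sqrt(29)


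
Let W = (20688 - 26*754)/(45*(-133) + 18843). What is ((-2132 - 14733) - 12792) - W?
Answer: -190665395/6429 ≈ -29657.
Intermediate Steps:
W = 542/6429 (W = (20688 - 19604)/(-5985 + 18843) = 1084/12858 = 1084*(1/12858) = 542/6429 ≈ 0.084306)
((-2132 - 14733) - 12792) - W = ((-2132 - 14733) - 12792) - 1*542/6429 = (-16865 - 12792) - 542/6429 = -29657 - 542/6429 = -190665395/6429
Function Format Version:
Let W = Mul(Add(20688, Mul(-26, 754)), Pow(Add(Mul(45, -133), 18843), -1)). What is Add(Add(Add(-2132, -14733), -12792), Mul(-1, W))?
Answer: Rational(-190665395, 6429) ≈ -29657.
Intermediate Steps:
W = Rational(542, 6429) (W = Mul(Add(20688, -19604), Pow(Add(-5985, 18843), -1)) = Mul(1084, Pow(12858, -1)) = Mul(1084, Rational(1, 12858)) = Rational(542, 6429) ≈ 0.084306)
Add(Add(Add(-2132, -14733), -12792), Mul(-1, W)) = Add(Add(Add(-2132, -14733), -12792), Mul(-1, Rational(542, 6429))) = Add(Add(-16865, -12792), Rational(-542, 6429)) = Add(-29657, Rational(-542, 6429)) = Rational(-190665395, 6429)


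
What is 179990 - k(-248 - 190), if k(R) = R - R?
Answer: 179990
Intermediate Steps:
k(R) = 0
179990 - k(-248 - 190) = 179990 - 1*0 = 179990 + 0 = 179990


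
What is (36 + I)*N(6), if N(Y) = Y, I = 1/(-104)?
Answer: 11229/52 ≈ 215.94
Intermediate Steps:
I = -1/104 ≈ -0.0096154
(36 + I)*N(6) = (36 - 1/104)*6 = (3743/104)*6 = 11229/52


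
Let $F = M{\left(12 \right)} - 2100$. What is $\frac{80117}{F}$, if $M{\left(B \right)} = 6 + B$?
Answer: $- \frac{80117}{2082} \approx -38.481$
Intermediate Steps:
$F = -2082$ ($F = \left(6 + 12\right) - 2100 = 18 - 2100 = -2082$)
$\frac{80117}{F} = \frac{80117}{-2082} = 80117 \left(- \frac{1}{2082}\right) = - \frac{80117}{2082}$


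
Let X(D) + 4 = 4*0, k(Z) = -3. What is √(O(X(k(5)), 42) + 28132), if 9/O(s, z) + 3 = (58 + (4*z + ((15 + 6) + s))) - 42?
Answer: √13615910/22 ≈ 167.73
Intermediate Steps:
X(D) = -4 (X(D) = -4 + 4*0 = -4 + 0 = -4)
O(s, z) = 9/(34 + s + 4*z) (O(s, z) = 9/(-3 + ((58 + (4*z + ((15 + 6) + s))) - 42)) = 9/(-3 + ((58 + (4*z + (21 + s))) - 42)) = 9/(-3 + ((58 + (21 + s + 4*z)) - 42)) = 9/(-3 + ((79 + s + 4*z) - 42)) = 9/(-3 + (37 + s + 4*z)) = 9/(34 + s + 4*z))
√(O(X(k(5)), 42) + 28132) = √(9/(34 - 4 + 4*42) + 28132) = √(9/(34 - 4 + 168) + 28132) = √(9/198 + 28132) = √(9*(1/198) + 28132) = √(1/22 + 28132) = √(618905/22) = √13615910/22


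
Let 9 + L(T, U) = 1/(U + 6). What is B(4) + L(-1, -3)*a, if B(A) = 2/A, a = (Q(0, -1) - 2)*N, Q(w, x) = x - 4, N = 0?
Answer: 1/2 ≈ 0.50000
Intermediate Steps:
L(T, U) = -9 + 1/(6 + U) (L(T, U) = -9 + 1/(U + 6) = -9 + 1/(6 + U))
Q(w, x) = -4 + x
a = 0 (a = ((-4 - 1) - 2)*0 = (-5 - 2)*0 = -7*0 = 0)
B(4) + L(-1, -3)*a = 2/4 + ((-53 - 9*(-3))/(6 - 3))*0 = 2*(1/4) + ((-53 + 27)/3)*0 = 1/2 + ((1/3)*(-26))*0 = 1/2 - 26/3*0 = 1/2 + 0 = 1/2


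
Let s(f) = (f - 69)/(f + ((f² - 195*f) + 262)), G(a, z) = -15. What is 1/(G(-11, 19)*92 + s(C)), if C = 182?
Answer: -1922/2652473 ≈ -0.00072461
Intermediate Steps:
s(f) = (-69 + f)/(262 + f² - 194*f) (s(f) = (-69 + f)/(f + (262 + f² - 195*f)) = (-69 + f)/(262 + f² - 194*f))
1/(G(-11, 19)*92 + s(C)) = 1/(-15*92 + (-69 + 182)/(262 + 182² - 194*182)) = 1/(-1380 + 113/(262 + 33124 - 35308)) = 1/(-1380 + 113/(-1922)) = 1/(-1380 - 1/1922*113) = 1/(-1380 - 113/1922) = 1/(-2652473/1922) = -1922/2652473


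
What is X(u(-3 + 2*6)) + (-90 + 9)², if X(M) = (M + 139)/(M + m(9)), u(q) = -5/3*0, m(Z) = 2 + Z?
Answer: 72310/11 ≈ 6573.6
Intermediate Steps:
u(q) = 0 (u(q) = -5*⅓*0 = -5/3*0 = 0)
X(M) = (139 + M)/(11 + M) (X(M) = (M + 139)/(M + (2 + 9)) = (139 + M)/(M + 11) = (139 + M)/(11 + M))
X(u(-3 + 2*6)) + (-90 + 9)² = (139 + 0)/(11 + 0) + (-90 + 9)² = 139/11 + (-81)² = (1/11)*139 + 6561 = 139/11 + 6561 = 72310/11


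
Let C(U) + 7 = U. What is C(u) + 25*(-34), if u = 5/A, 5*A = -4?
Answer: -3453/4 ≈ -863.25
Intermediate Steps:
A = -⅘ (A = (⅕)*(-4) = -⅘ ≈ -0.80000)
u = -25/4 (u = 5/(-⅘) = 5*(-5/4) = -25/4 ≈ -6.2500)
C(U) = -7 + U
C(u) + 25*(-34) = (-7 - 25/4) + 25*(-34) = -53/4 - 850 = -3453/4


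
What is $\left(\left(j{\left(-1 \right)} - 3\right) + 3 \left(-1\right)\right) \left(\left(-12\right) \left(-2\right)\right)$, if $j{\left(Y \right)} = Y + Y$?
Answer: $-192$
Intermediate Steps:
$j{\left(Y \right)} = 2 Y$
$\left(\left(j{\left(-1 \right)} - 3\right) + 3 \left(-1\right)\right) \left(\left(-12\right) \left(-2\right)\right) = \left(\left(2 \left(-1\right) - 3\right) + 3 \left(-1\right)\right) \left(\left(-12\right) \left(-2\right)\right) = \left(\left(-2 - 3\right) - 3\right) 24 = \left(-5 - 3\right) 24 = \left(-8\right) 24 = -192$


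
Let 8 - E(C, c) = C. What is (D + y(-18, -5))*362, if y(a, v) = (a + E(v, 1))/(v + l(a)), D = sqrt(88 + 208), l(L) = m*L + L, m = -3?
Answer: -1810/31 + 724*sqrt(74) ≈ 6169.7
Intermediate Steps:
l(L) = -2*L (l(L) = -3*L + L = -2*L)
E(C, c) = 8 - C
D = 2*sqrt(74) (D = sqrt(296) = 2*sqrt(74) ≈ 17.205)
y(a, v) = (8 + a - v)/(v - 2*a) (y(a, v) = (a + (8 - v))/(v - 2*a) = (8 + a - v)/(v - 2*a))
(D + y(-18, -5))*362 = (2*sqrt(74) + (8 - 18 - 1*(-5))/(-5 - 2*(-18)))*362 = (2*sqrt(74) + (8 - 18 + 5)/(-5 + 36))*362 = (2*sqrt(74) - 5/31)*362 = (-5/31 + 2*sqrt(74))*362 = -1810/31 + 724*sqrt(74)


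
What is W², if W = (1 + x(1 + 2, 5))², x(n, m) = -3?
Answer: 16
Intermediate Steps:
W = 4 (W = (1 - 3)² = (-2)² = 4)
W² = 4² = 16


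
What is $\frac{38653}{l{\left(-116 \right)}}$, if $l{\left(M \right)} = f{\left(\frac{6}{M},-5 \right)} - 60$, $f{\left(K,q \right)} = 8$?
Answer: $- \frac{38653}{52} \approx -743.33$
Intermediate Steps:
$l{\left(M \right)} = -52$ ($l{\left(M \right)} = 8 - 60 = -52$)
$\frac{38653}{l{\left(-116 \right)}} = \frac{38653}{-52} = 38653 \left(- \frac{1}{52}\right) = - \frac{38653}{52}$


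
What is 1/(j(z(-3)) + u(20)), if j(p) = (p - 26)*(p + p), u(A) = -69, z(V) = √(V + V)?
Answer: I/(-81*I + 52*√6) ≈ -0.003555 + 0.0055902*I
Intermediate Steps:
z(V) = √2*√V (z(V) = √(2*V) = √2*√V)
j(p) = 2*p*(-26 + p) (j(p) = (-26 + p)*(2*p) = 2*p*(-26 + p))
1/(j(z(-3)) + u(20)) = 1/(2*(√2*√(-3))*(-26 + √2*√(-3)) - 69) = 1/(2*(√2*(I*√3))*(-26 + √2*(I*√3)) - 69) = 1/(2*(I*√6)*(-26 + I*√6) - 69) = 1/(2*I*√6*(-26 + I*√6) - 69) = 1/(-69 + 2*I*√6*(-26 + I*√6))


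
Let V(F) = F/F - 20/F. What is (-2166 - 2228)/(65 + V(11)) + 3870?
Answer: 1341943/353 ≈ 3801.5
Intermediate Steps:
V(F) = 1 - 20/F
(-2166 - 2228)/(65 + V(11)) + 3870 = (-2166 - 2228)/(65 + (-20 + 11)/11) + 3870 = -4394/(65 + (1/11)*(-9)) + 3870 = -4394/(65 - 9/11) + 3870 = -4394/706/11 + 3870 = -4394*11/706 + 3870 = -24167/353 + 3870 = 1341943/353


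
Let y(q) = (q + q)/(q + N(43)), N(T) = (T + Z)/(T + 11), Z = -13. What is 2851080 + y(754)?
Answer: 19361697852/6791 ≈ 2.8511e+6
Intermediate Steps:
N(T) = (-13 + T)/(11 + T) (N(T) = (T - 13)/(T + 11) = (-13 + T)/(11 + T))
y(q) = 2*q/(5/9 + q) (y(q) = (q + q)/(q + (-13 + 43)/(11 + 43)) = (2*q)/(q + 30/54) = (2*q)/(q + (1/54)*30) = (2*q)/(q + 5/9) = (2*q)/(5/9 + q) = 2*q/(5/9 + q))
2851080 + y(754) = 2851080 + 18*754/(5 + 9*754) = 2851080 + 18*754/(5 + 6786) = 2851080 + 18*754/6791 = 2851080 + 18*754*(1/6791) = 2851080 + 13572/6791 = 19361697852/6791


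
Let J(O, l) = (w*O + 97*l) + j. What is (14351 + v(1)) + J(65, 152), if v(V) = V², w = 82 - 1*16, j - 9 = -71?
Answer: 33324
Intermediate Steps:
j = -62 (j = 9 - 71 = -62)
w = 66 (w = 82 - 16 = 66)
J(O, l) = -62 + 66*O + 97*l (J(O, l) = (66*O + 97*l) - 62 = -62 + 66*O + 97*l)
(14351 + v(1)) + J(65, 152) = (14351 + 1²) + (-62 + 66*65 + 97*152) = (14351 + 1) + (-62 + 4290 + 14744) = 14352 + 18972 = 33324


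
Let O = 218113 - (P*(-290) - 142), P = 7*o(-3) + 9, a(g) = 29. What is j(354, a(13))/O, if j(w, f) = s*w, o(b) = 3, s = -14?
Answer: -4956/226955 ≈ -0.021837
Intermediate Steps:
j(w, f) = -14*w
P = 30 (P = 7*3 + 9 = 21 + 9 = 30)
O = 226955 (O = 218113 - (30*(-290) - 142) = 218113 - (-8700 - 142) = 218113 - 1*(-8842) = 218113 + 8842 = 226955)
j(354, a(13))/O = -14*354/226955 = -4956*1/226955 = -4956/226955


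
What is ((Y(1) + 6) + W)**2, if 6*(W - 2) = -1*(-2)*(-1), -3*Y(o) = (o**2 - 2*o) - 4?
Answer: 784/9 ≈ 87.111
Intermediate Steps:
Y(o) = 4/3 - o**2/3 + 2*o/3 (Y(o) = -((o**2 - 2*o) - 4)/3 = -(-4 + o**2 - 2*o)/3 = 4/3 - o**2/3 + 2*o/3)
W = 5/3 (W = 2 + (-1*(-2)*(-1))/6 = 2 + (2*(-1))/6 = 2 + (1/6)*(-2) = 2 - 1/3 = 5/3 ≈ 1.6667)
((Y(1) + 6) + W)**2 = (((4/3 - 1/3*1**2 + (2/3)*1) + 6) + 5/3)**2 = (((4/3 - 1/3*1 + 2/3) + 6) + 5/3)**2 = (((4/3 - 1/3 + 2/3) + 6) + 5/3)**2 = ((5/3 + 6) + 5/3)**2 = (23/3 + 5/3)**2 = (28/3)**2 = 784/9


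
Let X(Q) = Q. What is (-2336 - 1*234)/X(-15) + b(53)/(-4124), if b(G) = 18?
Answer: 1059841/6186 ≈ 171.33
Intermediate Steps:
(-2336 - 1*234)/X(-15) + b(53)/(-4124) = (-2336 - 1*234)/(-15) + 18/(-4124) = (-2336 - 234)*(-1/15) + 18*(-1/4124) = -2570*(-1/15) - 9/2062 = 514/3 - 9/2062 = 1059841/6186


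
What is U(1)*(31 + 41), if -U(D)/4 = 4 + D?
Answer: -1440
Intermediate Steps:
U(D) = -16 - 4*D (U(D) = -4*(4 + D) = -16 - 4*D)
U(1)*(31 + 41) = (-16 - 4*1)*(31 + 41) = (-16 - 4)*72 = -20*72 = -1440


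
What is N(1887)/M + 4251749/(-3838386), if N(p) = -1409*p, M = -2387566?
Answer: 13526022826/2291099977119 ≈ 0.0059037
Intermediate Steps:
N(1887)/M + 4251749/(-3838386) = -1409*1887/(-2387566) + 4251749/(-3838386) = -2658783*(-1/2387566) + 4251749*(-1/3838386) = 2658783/2387566 - 4251749/3838386 = 13526022826/2291099977119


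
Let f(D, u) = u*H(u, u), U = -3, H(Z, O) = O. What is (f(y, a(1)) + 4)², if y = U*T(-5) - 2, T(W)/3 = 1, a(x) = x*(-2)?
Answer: 64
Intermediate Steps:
a(x) = -2*x
T(W) = 3 (T(W) = 3*1 = 3)
y = -11 (y = -3*3 - 2 = -9 - 2 = -11)
f(D, u) = u² (f(D, u) = u*u = u²)
(f(y, a(1)) + 4)² = ((-2*1)² + 4)² = ((-2)² + 4)² = (4 + 4)² = 8² = 64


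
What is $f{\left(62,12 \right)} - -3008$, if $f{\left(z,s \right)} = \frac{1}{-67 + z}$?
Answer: $\frac{15039}{5} \approx 3007.8$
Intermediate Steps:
$f{\left(62,12 \right)} - -3008 = \frac{1}{-67 + 62} - -3008 = \frac{1}{-5} + 3008 = - \frac{1}{5} + 3008 = \frac{15039}{5}$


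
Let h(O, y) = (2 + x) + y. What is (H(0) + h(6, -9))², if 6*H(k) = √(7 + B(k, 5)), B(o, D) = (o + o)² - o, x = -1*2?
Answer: (54 - √7)²/36 ≈ 73.257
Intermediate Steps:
x = -2
B(o, D) = -o + 4*o² (B(o, D) = (2*o)² - o = 4*o² - o = -o + 4*o²)
H(k) = √(7 + k*(-1 + 4*k))/6
h(O, y) = y (h(O, y) = (2 - 2) + y = 0 + y = y)
(H(0) + h(6, -9))² = (√(7 + 0*(-1 + 4*0))/6 - 9)² = (√(7 + 0*(-1 + 0))/6 - 9)² = (√(7 + 0*(-1))/6 - 9)² = (√(7 + 0)/6 - 9)² = (√7/6 - 9)² = (-9 + √7/6)²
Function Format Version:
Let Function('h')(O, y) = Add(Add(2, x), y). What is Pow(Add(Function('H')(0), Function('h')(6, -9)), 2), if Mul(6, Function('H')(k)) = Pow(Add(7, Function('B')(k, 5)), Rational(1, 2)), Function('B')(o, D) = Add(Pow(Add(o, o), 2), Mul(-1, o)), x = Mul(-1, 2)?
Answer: Mul(Rational(1, 36), Pow(Add(54, Mul(-1, Pow(7, Rational(1, 2)))), 2)) ≈ 73.257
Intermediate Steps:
x = -2
Function('B')(o, D) = Add(Mul(-1, o), Mul(4, Pow(o, 2))) (Function('B')(o, D) = Add(Pow(Mul(2, o), 2), Mul(-1, o)) = Add(Mul(4, Pow(o, 2)), Mul(-1, o)) = Add(Mul(-1, o), Mul(4, Pow(o, 2))))
Function('H')(k) = Mul(Rational(1, 6), Pow(Add(7, Mul(k, Add(-1, Mul(4, k)))), Rational(1, 2)))
Function('h')(O, y) = y (Function('h')(O, y) = Add(Add(2, -2), y) = Add(0, y) = y)
Pow(Add(Function('H')(0), Function('h')(6, -9)), 2) = Pow(Add(Mul(Rational(1, 6), Pow(Add(7, Mul(0, Add(-1, Mul(4, 0)))), Rational(1, 2))), -9), 2) = Pow(Add(Mul(Rational(1, 6), Pow(Add(7, Mul(0, Add(-1, 0))), Rational(1, 2))), -9), 2) = Pow(Add(Mul(Rational(1, 6), Pow(Add(7, Mul(0, -1)), Rational(1, 2))), -9), 2) = Pow(Add(Mul(Rational(1, 6), Pow(Add(7, 0), Rational(1, 2))), -9), 2) = Pow(Add(Mul(Rational(1, 6), Pow(7, Rational(1, 2))), -9), 2) = Pow(Add(-9, Mul(Rational(1, 6), Pow(7, Rational(1, 2)))), 2)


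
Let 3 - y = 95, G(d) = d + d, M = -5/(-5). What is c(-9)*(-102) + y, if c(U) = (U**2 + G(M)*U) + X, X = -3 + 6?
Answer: -6824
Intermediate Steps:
X = 3
M = 1 (M = -5*(-1/5) = 1)
G(d) = 2*d
y = -92 (y = 3 - 1*95 = 3 - 95 = -92)
c(U) = 3 + U**2 + 2*U (c(U) = (U**2 + (2*1)*U) + 3 = (U**2 + 2*U) + 3 = 3 + U**2 + 2*U)
c(-9)*(-102) + y = (3 + (-9)**2 + 2*(-9))*(-102) - 92 = (3 + 81 - 18)*(-102) - 92 = 66*(-102) - 92 = -6732 - 92 = -6824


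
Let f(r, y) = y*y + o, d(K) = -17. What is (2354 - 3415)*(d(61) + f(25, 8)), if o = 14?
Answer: -64721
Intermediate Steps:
f(r, y) = 14 + y² (f(r, y) = y*y + 14 = y² + 14 = 14 + y²)
(2354 - 3415)*(d(61) + f(25, 8)) = (2354 - 3415)*(-17 + (14 + 8²)) = -1061*(-17 + (14 + 64)) = -1061*(-17 + 78) = -1061*61 = -64721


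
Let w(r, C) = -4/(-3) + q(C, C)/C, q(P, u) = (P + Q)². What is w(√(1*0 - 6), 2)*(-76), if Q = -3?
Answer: -418/3 ≈ -139.33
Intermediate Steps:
q(P, u) = (-3 + P)² (q(P, u) = (P - 3)² = (-3 + P)²)
w(r, C) = 4/3 + (-3 + C)²/C (w(r, C) = -4/(-3) + (-3 + C)²/C = -4*(-⅓) + (-3 + C)²/C = 4/3 + (-3 + C)²/C)
w(√(1*0 - 6), 2)*(-76) = (4/3 + (-3 + 2)²/2)*(-76) = (4/3 + (½)*(-1)²)*(-76) = (4/3 + (½)*1)*(-76) = (4/3 + ½)*(-76) = (11/6)*(-76) = -418/3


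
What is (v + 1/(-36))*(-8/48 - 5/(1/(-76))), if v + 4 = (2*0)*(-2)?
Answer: -330455/216 ≈ -1529.9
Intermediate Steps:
v = -4 (v = -4 + (2*0)*(-2) = -4 + 0*(-2) = -4 + 0 = -4)
(v + 1/(-36))*(-8/48 - 5/(1/(-76))) = (-4 + 1/(-36))*(-8/48 - 5/(1/(-76))) = (-4 - 1/36)*(-8*1/48 - 5/(-1/76)) = -145*(-⅙ - 5*(-76))/36 = -145*(-⅙ + 380)/36 = -145/36*2279/6 = -330455/216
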